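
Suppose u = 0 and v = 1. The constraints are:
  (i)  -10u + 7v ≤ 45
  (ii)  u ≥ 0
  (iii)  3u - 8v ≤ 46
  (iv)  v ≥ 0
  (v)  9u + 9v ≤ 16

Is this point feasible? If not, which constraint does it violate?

feasible

(i): 7 ≤ 45 ✓
(ii): 0 ≥ 0 ✓
(iii): -8 ≤ 46 ✓
(iv): 1 ≥ 0 ✓
(v): 9 ≤ 16 ✓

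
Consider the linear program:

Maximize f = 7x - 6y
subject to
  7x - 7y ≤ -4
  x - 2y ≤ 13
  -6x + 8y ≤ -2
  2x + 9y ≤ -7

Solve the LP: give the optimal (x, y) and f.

x = -23/7, y = -19/7, maximum f = -47/7

Extreme points and f = 7x - 6y:
  (-99/7, -95/7) → f = -123/7
  (-23/7, -19/7) → f = -47/7
  (-25, -19) → f = -61

At the optimal vertex, 7x - 7y = -4 and -6x + 8y = -2.
Solving simultaneously gives x = -23/7, y = -19/7.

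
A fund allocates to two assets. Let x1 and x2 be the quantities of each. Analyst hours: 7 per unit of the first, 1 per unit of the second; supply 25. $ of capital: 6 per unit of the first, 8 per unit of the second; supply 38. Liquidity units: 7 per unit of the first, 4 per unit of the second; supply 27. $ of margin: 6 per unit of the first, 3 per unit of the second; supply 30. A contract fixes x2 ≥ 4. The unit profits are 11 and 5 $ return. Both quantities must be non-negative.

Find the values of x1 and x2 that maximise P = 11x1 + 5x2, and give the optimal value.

Feasible corners and P = 11x1 + 5x2:
  (0, 19/4) → P = 95/4
  (0, 4) → P = 20
  (1, 4) → P = 31

The binding constraints are 6x1 + 8x2 = 38 and x2 = 4.
Solving simultaneously gives x1 = 1, x2 = 4.

x1 = 1, x2 = 4, maximum P = 31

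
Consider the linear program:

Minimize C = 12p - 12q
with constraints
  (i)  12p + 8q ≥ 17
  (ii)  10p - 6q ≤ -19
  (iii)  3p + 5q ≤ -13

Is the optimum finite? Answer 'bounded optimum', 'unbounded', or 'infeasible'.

infeasible

The boundaries 12p + 8q = 17 and 10p - 6q = -19 meet at (-25/76, 199/76), but that point violates 3p + 5q ≤ -13. Every candidate vertex is excluded by some other constraint, so the feasible region is empty.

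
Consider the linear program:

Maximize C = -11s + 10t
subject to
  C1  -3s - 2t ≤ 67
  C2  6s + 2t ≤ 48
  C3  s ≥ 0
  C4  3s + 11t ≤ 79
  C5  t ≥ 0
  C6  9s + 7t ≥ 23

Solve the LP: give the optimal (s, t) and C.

Vertices and C = -11s + 10t:
  (37/6, 11/2) → C = -77/6
  (8, 0) → C = -88
  (0, 79/11) → C = 790/11
  (0, 23/7) → C = 230/7
  (23/9, 0) → C = -253/9

The optimum lies where s = 0 and 3s + 11t = 79.
Solving simultaneously gives s = 0, t = 79/11.

s = 0, t = 79/11, maximum C = 790/11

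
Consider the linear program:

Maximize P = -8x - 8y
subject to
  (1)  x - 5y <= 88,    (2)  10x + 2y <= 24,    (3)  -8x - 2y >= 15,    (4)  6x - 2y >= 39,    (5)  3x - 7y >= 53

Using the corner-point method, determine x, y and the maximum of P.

Extreme points and P = -8x - 8y:
  (101/42, -719/42) → P = 824/7
  (19/28, -489/28) → P = 940/7
  (12/7, -201/14) → P = 708/7

x = 19/28, y = -489/28, maximum P = 940/7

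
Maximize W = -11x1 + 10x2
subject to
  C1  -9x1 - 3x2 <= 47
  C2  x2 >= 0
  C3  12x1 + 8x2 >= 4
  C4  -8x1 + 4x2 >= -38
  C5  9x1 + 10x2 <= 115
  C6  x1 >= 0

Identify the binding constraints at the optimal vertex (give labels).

Feasible corners and W = -11x1 + 10x2:
  (1/3, 0) → W = -11/3
  (19/4, 0) → W = -209/4
  (0, 1/2) → W = 5
  (210/29, 289/58) → W = -865/29
  (0, 23/2) → W = 115

The maximum is at (0, 23/2). Substituting into each constraint, equality holds for C5 and C6; the remaining constraints have slack.

C5 and C6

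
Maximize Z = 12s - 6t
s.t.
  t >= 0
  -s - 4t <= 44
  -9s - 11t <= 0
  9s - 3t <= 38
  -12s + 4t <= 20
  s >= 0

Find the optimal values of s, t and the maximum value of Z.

Feasible corners and Z = 12s - 6t:
  (0, 0) → Z = 0
  (38/9, 0) → Z = 152/3
  (0, 5) → Z = -30
The feasible region is unbounded (it extends along (1, 3)), but Z strictly decreases along every unbounded feasible direction, so there is no improving ray and the maximum is attained at a vertex.

s = 38/9, t = 0, maximum Z = 152/3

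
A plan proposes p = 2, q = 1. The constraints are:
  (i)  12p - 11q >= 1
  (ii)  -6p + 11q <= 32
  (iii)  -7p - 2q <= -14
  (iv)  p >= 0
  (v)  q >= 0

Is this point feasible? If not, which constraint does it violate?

feasible

(i): 13 ≥ 1 ✓
(ii): -1 ≤ 32 ✓
(iii): -16 ≤ -14 ✓
(iv): 2 ≥ 0 ✓
(v): 1 ≥ 0 ✓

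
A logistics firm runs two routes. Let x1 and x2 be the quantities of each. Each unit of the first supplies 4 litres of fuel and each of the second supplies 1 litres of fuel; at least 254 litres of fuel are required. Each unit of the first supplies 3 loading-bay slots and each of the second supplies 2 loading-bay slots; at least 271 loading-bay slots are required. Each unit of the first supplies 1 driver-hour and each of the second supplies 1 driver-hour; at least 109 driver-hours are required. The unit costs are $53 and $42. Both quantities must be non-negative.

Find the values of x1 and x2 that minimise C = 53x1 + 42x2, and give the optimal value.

Extreme points and C = 53x1 + 42x2:
  (0, 254) → C = 10668
  (109, 0) → C = 5777
  (237/5, 322/5) → C = 5217
  (53, 56) → C = 5161
The feasible region is unbounded (it extends along (0, 1), (1, 0)), but C strictly increases along every unbounded feasible direction, so there is no improving ray and the minimum is attained at a vertex.

x1 = 53, x2 = 56, minimum C = 5161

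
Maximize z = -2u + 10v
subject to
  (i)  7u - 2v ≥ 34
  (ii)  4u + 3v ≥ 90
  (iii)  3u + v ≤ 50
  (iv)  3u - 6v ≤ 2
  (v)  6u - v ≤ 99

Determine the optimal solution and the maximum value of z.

u = 134/13, v = 248/13, maximum z = 2212/13

Corner points and z = -2u + 10v:
  (282/29, 494/29) → z = 4376/29
  (134/13, 248/13) → z = 2212/13
  (12, 14) → z = 116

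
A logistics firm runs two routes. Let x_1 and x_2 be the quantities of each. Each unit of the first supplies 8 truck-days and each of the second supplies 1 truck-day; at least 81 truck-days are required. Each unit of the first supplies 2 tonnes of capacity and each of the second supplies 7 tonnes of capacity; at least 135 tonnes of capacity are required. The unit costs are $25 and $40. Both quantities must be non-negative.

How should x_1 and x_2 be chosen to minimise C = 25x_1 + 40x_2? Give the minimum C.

Vertices and C = 25x_1 + 40x_2:
  (0, 81) → C = 3240
  (135/2, 0) → C = 3375/2
  (8, 17) → C = 880
The feasible region is unbounded (it extends along (0, 1), (1, 0)), but C strictly increases along every unbounded feasible direction, so there is no improving ray and the minimum is attained at a vertex.

At the optimal vertex, 8x_1 + x_2 = 81 and 2x_1 + 7x_2 = 135.
Solving simultaneously gives x_1 = 8, x_2 = 17.

x_1 = 8, x_2 = 17, minimum C = 880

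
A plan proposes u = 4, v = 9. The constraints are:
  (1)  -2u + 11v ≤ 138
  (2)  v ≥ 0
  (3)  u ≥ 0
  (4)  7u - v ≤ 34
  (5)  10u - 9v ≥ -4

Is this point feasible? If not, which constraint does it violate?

not feasible — violates (5)

Constraint (5): 10u - 9v = -41, which is not ≥ -4. All other constraints are satisfied.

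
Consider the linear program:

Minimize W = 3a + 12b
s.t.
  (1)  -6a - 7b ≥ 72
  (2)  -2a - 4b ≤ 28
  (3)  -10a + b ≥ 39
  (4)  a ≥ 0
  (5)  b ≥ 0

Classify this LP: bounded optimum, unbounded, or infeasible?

The boundaries -6a - 7b = 72 and b = 0 meet at (-12, 0), but that point violates a ≥ 0. Every candidate vertex is excluded by some other constraint, so the feasible region is empty.

infeasible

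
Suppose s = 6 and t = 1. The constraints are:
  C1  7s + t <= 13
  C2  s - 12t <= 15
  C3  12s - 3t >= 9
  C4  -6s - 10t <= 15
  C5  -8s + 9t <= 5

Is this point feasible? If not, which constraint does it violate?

Constraint C1: 7s + t = 43, which is not ≤ 13. All other constraints are satisfied.

not feasible — violates C1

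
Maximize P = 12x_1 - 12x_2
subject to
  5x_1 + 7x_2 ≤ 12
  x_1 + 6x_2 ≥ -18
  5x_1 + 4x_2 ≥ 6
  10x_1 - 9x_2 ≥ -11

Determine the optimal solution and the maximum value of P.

Corner points and P = 12x_1 - 12x_2:
  (198/23, -102/23) → P = 3600/23
  (31/115, 35/23) → P = -1728/115
  (54/13, -48/13) → P = 1224/13
  (2/17, 23/17) → P = -252/17

The binding constraints are 5x_1 + 7x_2 = 12 and x_1 + 6x_2 = -18.
Solving simultaneously gives x_1 = 198/23, x_2 = -102/23.

x_1 = 198/23, x_2 = -102/23, maximum P = 3600/23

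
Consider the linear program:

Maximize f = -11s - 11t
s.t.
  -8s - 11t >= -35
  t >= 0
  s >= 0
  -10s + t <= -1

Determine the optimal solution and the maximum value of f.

Feasible corners and f = -11s - 11t:
  (35/8, 0) → f = -385/8
  (23/59, 171/59) → f = -2134/59
  (1/10, 0) → f = -11/10

s = 1/10, t = 0, maximum f = -11/10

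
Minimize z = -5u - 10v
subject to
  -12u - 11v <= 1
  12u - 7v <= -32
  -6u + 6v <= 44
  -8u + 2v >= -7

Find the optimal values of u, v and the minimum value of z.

Corner points and z = -5u - 10v:
  (-359/216, 31/18) → z = -1925/216
  (-245/69, 87/23) → z = -1385/69
  (113/32, 85/8) → z = -3965/32
  (65/18, 197/18) → z = -255/2

The binding constraints are -6u + 6v = 44 and -8u + 2v = -7.
Solving simultaneously gives u = 65/18, v = 197/18.

u = 65/18, v = 197/18, minimum z = -255/2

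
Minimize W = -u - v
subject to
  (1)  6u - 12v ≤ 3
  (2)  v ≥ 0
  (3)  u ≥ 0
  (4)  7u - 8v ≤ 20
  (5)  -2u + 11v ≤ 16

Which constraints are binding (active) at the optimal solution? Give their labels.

Vertices and W = -u - v:
  (1/2, 0) → W = -1/2
  (75/14, 17/7) → W = -109/14
  (0, 0) → W = 0
  (0, 16/11) → W = -16/11

The minimum is at (75/14, 17/7). Substituting into each constraint, equality holds for (1) and (5); the remaining constraints have slack.

(1) and (5)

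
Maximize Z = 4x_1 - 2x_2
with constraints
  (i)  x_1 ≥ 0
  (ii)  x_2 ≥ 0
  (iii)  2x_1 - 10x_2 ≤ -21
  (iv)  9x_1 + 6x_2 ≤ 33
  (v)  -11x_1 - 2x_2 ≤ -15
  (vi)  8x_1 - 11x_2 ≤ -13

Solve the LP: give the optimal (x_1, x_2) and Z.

Corner points and Z = 4x_1 - 2x_2:
  (18/19, 87/38) → Z = -15/19
  (101/58, 71/29) → Z = 60/29
  (1/2, 19/4) → Z = -15/2
  (95/49, 127/49) → Z = 18/7

The optimum lies where 9x_1 + 6x_2 = 33 and 8x_1 - 11x_2 = -13.
Solving simultaneously gives x_1 = 95/49, x_2 = 127/49.

x_1 = 95/49, x_2 = 127/49, maximum Z = 18/7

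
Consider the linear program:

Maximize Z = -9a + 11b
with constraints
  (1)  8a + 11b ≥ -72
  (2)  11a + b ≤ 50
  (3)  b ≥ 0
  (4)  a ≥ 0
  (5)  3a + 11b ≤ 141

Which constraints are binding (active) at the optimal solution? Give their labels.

Feasible corners and Z = -9a + 11b:
  (50/11, 0) → Z = -450/11
  (409/118, 1401/118) → Z = 5865/59
  (0, 0) → Z = 0
  (0, 141/11) → Z = 141

The maximum is at (0, 141/11). Substituting into each constraint, equality holds for (4) and (5); the remaining constraints have slack.

(4) and (5)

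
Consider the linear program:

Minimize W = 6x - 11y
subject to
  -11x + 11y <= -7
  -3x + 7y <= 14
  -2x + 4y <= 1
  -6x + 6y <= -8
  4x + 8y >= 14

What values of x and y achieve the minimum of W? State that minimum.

x = 19/6, y = 11/6, minimum W = -7/6

Feasible corners and W = 6x - 11y:
  (49/2, 25/2) → W = 19/2
  (19/6, 11/6) → W = -7/6
  (37/18, 13/18) → W = 79/18
The feasible region is unbounded (it extends along (7, 3), (2, -1)), but W strictly increases along every unbounded feasible direction, so there is no improving ray and the minimum is attained at a vertex.

At the optimal vertex, -2x + 4y = 1 and -6x + 6y = -8.
Solving simultaneously gives x = 19/6, y = 11/6.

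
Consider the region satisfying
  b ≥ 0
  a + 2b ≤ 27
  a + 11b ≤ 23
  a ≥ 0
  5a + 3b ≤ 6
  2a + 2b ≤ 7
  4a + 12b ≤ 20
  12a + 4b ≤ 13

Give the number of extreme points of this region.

5

Pairwise boundary intersections that survive every other constraint:
  (0, 0)
  (13/12, 0)
  (0, 5/3)
  (1/4, 19/12)
  (15/16, 7/16)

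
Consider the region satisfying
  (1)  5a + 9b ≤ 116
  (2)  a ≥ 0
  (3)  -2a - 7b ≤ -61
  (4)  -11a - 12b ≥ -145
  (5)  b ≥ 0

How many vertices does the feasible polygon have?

3

The feasible vertices (each the meet of two boundaries and inside every other half-plane) are:
  (0, 61/7)
  (0, 145/12)
  (283/53, 381/53)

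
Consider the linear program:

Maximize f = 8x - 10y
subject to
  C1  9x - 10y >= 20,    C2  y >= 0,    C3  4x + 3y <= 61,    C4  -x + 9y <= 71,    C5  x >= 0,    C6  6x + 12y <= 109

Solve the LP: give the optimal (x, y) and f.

x = 61/4, y = 0, maximum f = 122

At the optimal vertex, y = 0 and 4x + 3y = 61.
Solving simultaneously gives x = 61/4, y = 0.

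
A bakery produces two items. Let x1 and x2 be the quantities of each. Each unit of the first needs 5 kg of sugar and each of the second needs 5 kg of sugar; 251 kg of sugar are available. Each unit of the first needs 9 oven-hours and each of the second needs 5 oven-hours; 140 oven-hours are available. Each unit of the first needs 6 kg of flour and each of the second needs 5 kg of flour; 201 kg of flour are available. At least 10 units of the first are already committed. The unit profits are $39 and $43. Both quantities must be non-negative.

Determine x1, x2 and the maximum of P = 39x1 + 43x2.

Extreme points and P = 39x1 + 43x2:
  (140/9, 0) → P = 1820/3
  (10, 0) → P = 390
  (10, 10) → P = 820

x1 = 10, x2 = 10, maximum P = 820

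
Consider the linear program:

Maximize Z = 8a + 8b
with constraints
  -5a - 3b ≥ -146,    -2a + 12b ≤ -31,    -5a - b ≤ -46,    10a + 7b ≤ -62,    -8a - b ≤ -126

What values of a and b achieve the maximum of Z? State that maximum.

a = 472/23, b = -878/23, maximum Z = -3248/23

Vertices and Z = 8a + 8b:
  (1208/5, -354) → Z = -4496/5
  (80/3, -262/3) → Z = -1456/3
  (472/23, -878/23) → Z = -3248/23
The feasible region is unbounded (it extends along (3, -5), (1, -5)), but Z strictly decreases along every unbounded feasible direction, so there is no improving ray and the maximum is attained at a vertex.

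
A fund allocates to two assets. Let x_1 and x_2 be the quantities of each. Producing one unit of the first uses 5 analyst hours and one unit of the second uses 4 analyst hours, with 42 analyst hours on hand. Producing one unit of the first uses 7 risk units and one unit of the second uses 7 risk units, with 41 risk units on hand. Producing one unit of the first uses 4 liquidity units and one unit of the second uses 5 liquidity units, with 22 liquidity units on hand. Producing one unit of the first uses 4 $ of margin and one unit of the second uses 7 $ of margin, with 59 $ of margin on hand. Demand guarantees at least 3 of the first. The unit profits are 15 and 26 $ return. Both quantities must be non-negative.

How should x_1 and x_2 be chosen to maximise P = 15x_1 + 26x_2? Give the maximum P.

x_1 = 3, x_2 = 2, maximum P = 97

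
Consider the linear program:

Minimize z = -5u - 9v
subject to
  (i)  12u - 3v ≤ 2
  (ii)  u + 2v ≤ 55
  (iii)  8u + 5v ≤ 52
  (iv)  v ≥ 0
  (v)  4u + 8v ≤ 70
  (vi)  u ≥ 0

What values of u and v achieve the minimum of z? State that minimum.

u = 3/2, v = 8, minimum z = -159/2

The binding constraints are 8u + 5v = 52 and 4u + 8v = 70.
Solving simultaneously gives u = 3/2, v = 8.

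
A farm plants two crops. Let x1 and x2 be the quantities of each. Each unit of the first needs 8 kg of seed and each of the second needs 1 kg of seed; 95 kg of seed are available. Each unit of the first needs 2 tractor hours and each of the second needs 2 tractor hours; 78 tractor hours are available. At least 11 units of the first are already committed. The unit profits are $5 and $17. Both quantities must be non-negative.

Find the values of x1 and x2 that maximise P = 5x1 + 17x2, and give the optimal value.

x1 = 11, x2 = 7, maximum P = 174

Feasible corners and P = 5x1 + 17x2:
  (95/8, 0) → P = 475/8
  (11, 0) → P = 55
  (11, 7) → P = 174

The optimum lies where 8x1 + x2 = 95 and x1 = 11.
Solving simultaneously gives x1 = 11, x2 = 7.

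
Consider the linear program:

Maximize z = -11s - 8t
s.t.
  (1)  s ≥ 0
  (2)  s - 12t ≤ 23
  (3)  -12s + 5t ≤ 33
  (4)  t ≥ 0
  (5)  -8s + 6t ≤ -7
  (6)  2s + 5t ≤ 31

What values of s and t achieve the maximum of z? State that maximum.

s = 7/8, t = 0, maximum z = -77/8

Extreme points and z = -11s - 8t:
  (7/8, 0) → z = -77/8
  (31/2, 0) → z = -341/2
  (17/4, 9/2) → z = -331/4

The binding constraints are t = 0 and -8s + 6t = -7.
Solving simultaneously gives s = 7/8, t = 0.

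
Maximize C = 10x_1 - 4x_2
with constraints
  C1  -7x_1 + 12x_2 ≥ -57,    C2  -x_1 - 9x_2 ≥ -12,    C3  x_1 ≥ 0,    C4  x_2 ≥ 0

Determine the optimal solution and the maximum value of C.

Feasible corners and C = 10x_1 - 4x_2:
  (219/25, 9/25) → C = 2154/25
  (57/7, 0) → C = 570/7
  (0, 4/3) → C = -16/3
  (0, 0) → C = 0

The optimum lies where -7x_1 + 12x_2 = -57 and -x_1 - 9x_2 = -12.
Solving simultaneously gives x_1 = 219/25, x_2 = 9/25.

x_1 = 219/25, x_2 = 9/25, maximum C = 2154/25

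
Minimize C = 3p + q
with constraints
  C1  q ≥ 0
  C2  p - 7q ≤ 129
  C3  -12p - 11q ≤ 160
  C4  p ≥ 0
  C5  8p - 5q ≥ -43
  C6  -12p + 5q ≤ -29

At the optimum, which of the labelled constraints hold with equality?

Corner points and C = 3p + q:
  (129, 0) → C = 387
  (29/12, 0) → C = 29/4
  (18, 187/5) → C = 457/5
The feasible region is unbounded (it extends along (7, 1), (5, 8)), but C strictly increases along every unbounded feasible direction, so there is no improving ray and the minimum is attained at a vertex.

The minimum is at (29/12, 0). Substituting into each constraint, equality holds for C1 and C6; the remaining constraints have slack.

C1 and C6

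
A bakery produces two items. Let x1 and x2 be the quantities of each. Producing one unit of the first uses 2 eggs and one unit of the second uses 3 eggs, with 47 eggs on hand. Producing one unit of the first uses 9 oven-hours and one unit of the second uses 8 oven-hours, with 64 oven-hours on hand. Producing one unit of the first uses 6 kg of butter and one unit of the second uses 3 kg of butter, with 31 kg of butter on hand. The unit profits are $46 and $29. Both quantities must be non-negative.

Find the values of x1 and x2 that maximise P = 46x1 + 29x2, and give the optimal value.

x1 = 8/3, x2 = 5, maximum P = 803/3

Extreme points and P = 46x1 + 29x2:
  (0, 0) → P = 0
  (0, 8) → P = 232
  (31/6, 0) → P = 713/3
  (8/3, 5) → P = 803/3

The optimum lies where 9x1 + 8x2 = 64 and 6x1 + 3x2 = 31.
Solving simultaneously gives x1 = 8/3, x2 = 5.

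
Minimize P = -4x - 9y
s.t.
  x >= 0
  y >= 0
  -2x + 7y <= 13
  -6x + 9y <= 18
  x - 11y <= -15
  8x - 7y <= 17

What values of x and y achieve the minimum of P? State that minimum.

x = 5, y = 23/7, minimum P = -347/7

Extreme points and P = -4x - 9y:
  (0, 13/7) → P = -117/7
  (0, 15/11) → P = -135/11
  (5, 23/7) → P = -347/7
  (292/81, 137/81) → P = -2401/81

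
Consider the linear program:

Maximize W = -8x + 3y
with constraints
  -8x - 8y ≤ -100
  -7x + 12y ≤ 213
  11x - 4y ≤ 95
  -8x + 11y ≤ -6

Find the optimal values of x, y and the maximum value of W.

x = 287/38, y = 94/19, maximum W = -866/19

The binding constraints are -8x - 8y = -100 and -8x + 11y = -6.
Solving simultaneously gives x = 287/38, y = 94/19.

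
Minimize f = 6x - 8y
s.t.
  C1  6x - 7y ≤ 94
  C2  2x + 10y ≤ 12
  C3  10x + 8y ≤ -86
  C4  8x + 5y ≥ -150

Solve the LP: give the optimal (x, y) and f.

Corner points and f = 6x - 8y:
  (75/59, -728/59) → f = 6274/59
  (-290/43, -826/43) → f = 4868/43
  (-239/21, 73/21) → f = -2018/21
  (-156/7, 198/35) → f = -6264/35

The binding constraints are 2x + 10y = 12 and 8x + 5y = -150.
Solving simultaneously gives x = -156/7, y = 198/35.

x = -156/7, y = 198/35, minimum f = -6264/35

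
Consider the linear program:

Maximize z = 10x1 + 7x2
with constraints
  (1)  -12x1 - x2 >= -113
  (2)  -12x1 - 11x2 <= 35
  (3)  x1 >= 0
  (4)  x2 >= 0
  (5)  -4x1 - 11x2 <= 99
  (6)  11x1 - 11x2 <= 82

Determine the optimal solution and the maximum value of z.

x1 = 0, x2 = 113, maximum z = 791

Vertices and z = 10x1 + 7x2:
  (0, 113) → z = 791
  (1325/143, 259/143) → z = 15063/143
  (0, 0) → z = 0
  (82/11, 0) → z = 820/11

The optimum lies where -12x1 - x2 = -113 and x1 = 0.
Solving simultaneously gives x1 = 0, x2 = 113.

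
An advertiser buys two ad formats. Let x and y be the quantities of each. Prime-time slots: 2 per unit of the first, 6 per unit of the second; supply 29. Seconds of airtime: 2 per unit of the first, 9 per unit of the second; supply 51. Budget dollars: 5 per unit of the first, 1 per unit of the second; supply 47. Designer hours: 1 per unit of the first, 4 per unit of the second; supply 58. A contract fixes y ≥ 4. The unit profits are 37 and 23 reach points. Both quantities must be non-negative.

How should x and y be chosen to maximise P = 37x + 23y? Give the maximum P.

x = 5/2, y = 4, maximum P = 369/2

At the optimal vertex, 2x + 6y = 29 and y = 4.
Solving simultaneously gives x = 5/2, y = 4.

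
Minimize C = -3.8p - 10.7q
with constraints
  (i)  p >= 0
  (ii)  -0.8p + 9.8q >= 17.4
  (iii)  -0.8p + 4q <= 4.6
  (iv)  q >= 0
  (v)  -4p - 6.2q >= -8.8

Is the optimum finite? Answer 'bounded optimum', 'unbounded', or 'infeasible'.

The boundaries p = 0 and -0.8p + 4q = 4.6 meet at (0, 1.15), but that point violates -0.8p + 9.8q ≥ 17.4. Every candidate vertex is excluded by some other constraint, so the feasible region is empty.

infeasible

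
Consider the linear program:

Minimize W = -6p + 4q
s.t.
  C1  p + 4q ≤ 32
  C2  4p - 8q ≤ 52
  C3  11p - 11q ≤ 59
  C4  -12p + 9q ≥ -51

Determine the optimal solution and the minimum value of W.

Vertices and W = -6p + 4q:
  (164/19, 111/19) → W = -540/19
  (-25/11, -84/11) → W = -186/11
  (10/11, -49/11) → W = -256/11
The feasible region is unbounded (it extends along (-4, 1), (-2, -1)), but W strictly increases along every unbounded feasible direction, so there is no improving ray and the minimum is attained at a vertex.

p = 164/19, q = 111/19, minimum W = -540/19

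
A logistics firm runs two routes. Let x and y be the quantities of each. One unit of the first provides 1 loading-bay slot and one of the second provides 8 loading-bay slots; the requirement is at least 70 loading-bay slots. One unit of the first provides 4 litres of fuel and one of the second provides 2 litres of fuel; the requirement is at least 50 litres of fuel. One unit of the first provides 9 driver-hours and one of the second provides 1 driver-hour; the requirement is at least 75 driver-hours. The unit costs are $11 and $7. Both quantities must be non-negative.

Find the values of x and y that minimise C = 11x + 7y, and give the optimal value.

x = 26/3, y = 23/3, minimum C = 149

The feasible region is unbounded (it extends along (0, 1), (1, 0)), but C strictly increases along every unbounded feasible direction, so there is no improving ray and the minimum is attained at a vertex.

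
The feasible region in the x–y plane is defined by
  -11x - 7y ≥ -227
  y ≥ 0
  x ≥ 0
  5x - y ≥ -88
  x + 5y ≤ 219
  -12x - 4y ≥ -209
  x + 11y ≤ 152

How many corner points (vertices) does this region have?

5

Of the 21 pairwise boundary intersections, those satisfying every inequality are:
  (111/8, 85/8)
  (1433/114, 1445/114)
  (0, 0)
  (209/12, 0)
  (0, 152/11)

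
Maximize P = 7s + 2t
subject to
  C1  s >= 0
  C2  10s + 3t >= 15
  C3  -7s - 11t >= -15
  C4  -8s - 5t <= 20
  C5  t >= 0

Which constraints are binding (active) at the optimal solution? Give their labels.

C3 and C5

Vertices and P = 7s + 2t:
  (120/89, 45/89) → P = 930/89
  (3/2, 0) → P = 21/2
  (15/7, 0) → P = 15

The maximum is at (15/7, 0). Substituting into each constraint, equality holds for C3 and C5; the remaining constraints have slack.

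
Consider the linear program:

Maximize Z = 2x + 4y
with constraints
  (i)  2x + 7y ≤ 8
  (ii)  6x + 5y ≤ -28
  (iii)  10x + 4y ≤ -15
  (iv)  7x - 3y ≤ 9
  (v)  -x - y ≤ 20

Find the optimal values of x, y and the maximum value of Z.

Feasible corners and Z = 2x + 4y:
  (-59/8, 13/4) → Z = -7/4
  (-148/5, 48/5) → Z = -104/5
  (-39/53, -250/53) → Z = -1078/53
  (-51/10, -149/10) → Z = -349/5

At the optimal vertex, 2x + 7y = 8 and 6x + 5y = -28.
Solving simultaneously gives x = -59/8, y = 13/4.

x = -59/8, y = 13/4, maximum Z = -7/4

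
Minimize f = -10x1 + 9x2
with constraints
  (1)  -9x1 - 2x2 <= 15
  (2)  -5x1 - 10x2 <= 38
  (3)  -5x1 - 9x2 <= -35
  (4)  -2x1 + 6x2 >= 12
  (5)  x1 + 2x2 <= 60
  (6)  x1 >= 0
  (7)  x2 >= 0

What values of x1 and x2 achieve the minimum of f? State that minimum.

x1 = 168/5, x2 = 66/5, minimum f = -1086/5

Feasible corners and f = -10x1 + 9x2:
  (17/8, 65/24) → f = 25/8
  (0, 35/9) → f = 35
  (168/5, 66/5) → f = -1086/5
  (0, 30) → f = 270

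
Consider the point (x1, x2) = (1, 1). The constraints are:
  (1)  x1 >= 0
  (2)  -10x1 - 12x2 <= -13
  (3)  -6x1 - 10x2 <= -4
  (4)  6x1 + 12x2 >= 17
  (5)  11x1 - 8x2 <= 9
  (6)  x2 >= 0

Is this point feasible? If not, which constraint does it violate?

feasible

(1): 1 ≥ 0 ✓
(2): -22 ≤ -13 ✓
(3): -16 ≤ -4 ✓
(4): 18 ≥ 17 ✓
(5): 3 ≤ 9 ✓
(6): 1 ≥ 0 ✓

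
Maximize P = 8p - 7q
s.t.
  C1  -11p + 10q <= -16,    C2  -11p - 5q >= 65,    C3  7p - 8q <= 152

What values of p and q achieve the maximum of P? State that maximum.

p = 80/41, q = -709/41, maximum P = 5603/41

Extreme points and P = 8p - 7q:
  (-38/11, -27/5) → P = 559/55
  (-232/3, -260/3) → P = -12
  (80/41, -709/41) → P = 5603/41

The optimum lies where -11p - 5q = 65 and 7p - 8q = 152.
Solving simultaneously gives p = 80/41, q = -709/41.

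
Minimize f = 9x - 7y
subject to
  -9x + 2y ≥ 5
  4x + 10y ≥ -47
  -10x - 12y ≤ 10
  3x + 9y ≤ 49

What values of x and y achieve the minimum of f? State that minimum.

Feasible corners and f = 9x - 7y:
  (-5/8, -5/16) → f = -55/16
  (53/87, 152/29) → f = -905/29
  (-113/9, 260/27) → f = -4871/27

The optimum lies where -10x - 12y = 10 and 3x + 9y = 49.
Solving simultaneously gives x = -113/9, y = 260/27.

x = -113/9, y = 260/27, minimum f = -4871/27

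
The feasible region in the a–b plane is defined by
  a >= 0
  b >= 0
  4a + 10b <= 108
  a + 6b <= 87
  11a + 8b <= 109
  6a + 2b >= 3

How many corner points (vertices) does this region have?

Pairwise boundary intersections that survive every other constraint:
  (0, 54/5)
  (0, 3/2)
  (109/11, 0)
  (1/2, 0)
  (113/39, 376/39)

5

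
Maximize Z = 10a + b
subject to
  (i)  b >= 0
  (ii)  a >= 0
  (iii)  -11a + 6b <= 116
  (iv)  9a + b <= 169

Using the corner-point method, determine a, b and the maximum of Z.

Vertices and Z = 10a + b:
  (0, 0) → Z = 0
  (169/9, 0) → Z = 1690/9
  (0, 58/3) → Z = 58/3
  (898/65, 2903/65) → Z = 11883/65

a = 169/9, b = 0, maximum Z = 1690/9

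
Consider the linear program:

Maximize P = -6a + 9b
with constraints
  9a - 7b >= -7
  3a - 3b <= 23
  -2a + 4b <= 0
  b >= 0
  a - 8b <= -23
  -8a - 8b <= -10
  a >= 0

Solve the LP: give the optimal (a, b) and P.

a = 23/3, b = 23/6, maximum P = -23/2

At the optimal vertex, -2a + 4b = 0 and a - 8b = -23.
Solving simultaneously gives a = 23/3, b = 23/6.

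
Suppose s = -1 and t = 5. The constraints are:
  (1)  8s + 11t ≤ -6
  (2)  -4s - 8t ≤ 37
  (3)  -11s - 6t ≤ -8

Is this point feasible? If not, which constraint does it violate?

not feasible — violates (1)

Constraint (1): 8s + 11t = 47, which is not ≤ -6. All other constraints are satisfied.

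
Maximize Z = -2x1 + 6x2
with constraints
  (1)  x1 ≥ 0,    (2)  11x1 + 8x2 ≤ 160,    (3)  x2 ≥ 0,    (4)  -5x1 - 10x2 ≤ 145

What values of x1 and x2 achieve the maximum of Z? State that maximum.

Extreme points and Z = -2x1 + 6x2:
  (0, 20) → Z = 120
  (0, 0) → Z = 0
  (160/11, 0) → Z = -320/11

The optimum lies where x1 = 0 and 11x1 + 8x2 = 160.
Solving simultaneously gives x1 = 0, x2 = 20.

x1 = 0, x2 = 20, maximum Z = 120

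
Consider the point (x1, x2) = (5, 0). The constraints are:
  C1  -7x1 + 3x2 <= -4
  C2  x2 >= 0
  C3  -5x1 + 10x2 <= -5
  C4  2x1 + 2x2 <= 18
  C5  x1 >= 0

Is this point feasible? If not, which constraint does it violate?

feasible

C1: -35 ≤ -4 ✓
C2: 0 ≥ 0 ✓
C3: -25 ≤ -5 ✓
C4: 10 ≤ 18 ✓
C5: 5 ≥ 0 ✓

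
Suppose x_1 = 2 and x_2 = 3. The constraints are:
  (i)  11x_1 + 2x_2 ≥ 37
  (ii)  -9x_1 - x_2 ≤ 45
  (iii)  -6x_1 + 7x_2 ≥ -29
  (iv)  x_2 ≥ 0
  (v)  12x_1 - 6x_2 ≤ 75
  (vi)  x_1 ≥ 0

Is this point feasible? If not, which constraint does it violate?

not feasible — violates (i)

Constraint (i): 11x_1 + 2x_2 = 28, which is not ≥ 37. All other constraints are satisfied.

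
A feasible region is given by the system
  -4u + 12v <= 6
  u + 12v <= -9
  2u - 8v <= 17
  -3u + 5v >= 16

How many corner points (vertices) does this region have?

Of the 6 pairwise boundary intersections, those satisfying every inequality are:
  (-63/2, -10)
  (-81/8, -23/8)
  (-213/14, -83/14)

3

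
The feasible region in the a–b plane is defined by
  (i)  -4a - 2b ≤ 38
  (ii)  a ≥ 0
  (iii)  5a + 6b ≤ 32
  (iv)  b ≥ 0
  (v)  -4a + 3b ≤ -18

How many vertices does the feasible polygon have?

Of the 10 pairwise boundary intersections, those satisfying every inequality are:
  (32/5, 0)
  (68/13, 38/39)
  (9/2, 0)

3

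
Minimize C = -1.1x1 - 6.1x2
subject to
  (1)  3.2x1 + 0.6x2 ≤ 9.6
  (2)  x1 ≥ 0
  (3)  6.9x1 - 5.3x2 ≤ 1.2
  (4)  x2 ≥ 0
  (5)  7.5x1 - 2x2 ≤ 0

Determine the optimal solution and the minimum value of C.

x1 = 0, x2 = 16, minimum C = -97.6

At the optimal vertex, 3.2x1 + 0.6x2 = 9.6 and x1 = 0.
Solving simultaneously gives x1 = 0, x2 = 16.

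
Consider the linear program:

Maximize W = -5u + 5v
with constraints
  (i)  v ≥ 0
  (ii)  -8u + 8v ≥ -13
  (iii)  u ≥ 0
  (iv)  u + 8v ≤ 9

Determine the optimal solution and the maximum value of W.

Vertices and W = -5u + 5v:
  (13/8, 0) → W = -65/8
  (0, 0) → W = 0
  (22/9, 59/72) → W = -65/8
  (0, 9/8) → W = 45/8

The optimum lies where u = 0 and u + 8v = 9.
Solving simultaneously gives u = 0, v = 9/8.

u = 0, v = 9/8, maximum W = 45/8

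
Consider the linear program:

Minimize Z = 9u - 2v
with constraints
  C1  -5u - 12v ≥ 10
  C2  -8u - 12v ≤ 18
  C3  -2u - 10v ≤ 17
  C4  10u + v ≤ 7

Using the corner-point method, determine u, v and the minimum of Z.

Corner points and Z = 9u - 2v:
  (-8/3, 5/18) → Z = -221/9
  (94/115, -27/23) → Z = 1116/115
  (3/7, -25/14) → Z = 52/7
  (87/98, -92/49) → Z = 1151/98

The optimum lies where -5u - 12v = 10 and -8u - 12v = 18.
Solving simultaneously gives u = -8/3, v = 5/18.

u = -8/3, v = 5/18, minimum Z = -221/9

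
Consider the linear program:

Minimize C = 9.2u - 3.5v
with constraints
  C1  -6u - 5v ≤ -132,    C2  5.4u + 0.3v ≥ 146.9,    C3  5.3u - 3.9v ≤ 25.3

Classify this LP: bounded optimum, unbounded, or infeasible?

From the feasible point (3870/151, 12839/453), moving in the direction (-0.3, 5.4) keeps every constraint satisfied while C decreases without bound.

unbounded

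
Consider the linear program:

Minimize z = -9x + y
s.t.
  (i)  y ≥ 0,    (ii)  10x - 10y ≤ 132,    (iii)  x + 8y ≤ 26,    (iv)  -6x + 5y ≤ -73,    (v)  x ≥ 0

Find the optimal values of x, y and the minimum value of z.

x = 658/45, y = 64/45, minimum z = -5858/45

Corner points and z = -9x + y:
  (66/5, 0) → z = -594/5
  (73/6, 0) → z = -219/2
  (658/45, 64/45) → z = -5858/45
  (714/53, 83/53) → z = -6343/53

The binding constraints are 10x - 10y = 132 and x + 8y = 26.
Solving simultaneously gives x = 658/45, y = 64/45.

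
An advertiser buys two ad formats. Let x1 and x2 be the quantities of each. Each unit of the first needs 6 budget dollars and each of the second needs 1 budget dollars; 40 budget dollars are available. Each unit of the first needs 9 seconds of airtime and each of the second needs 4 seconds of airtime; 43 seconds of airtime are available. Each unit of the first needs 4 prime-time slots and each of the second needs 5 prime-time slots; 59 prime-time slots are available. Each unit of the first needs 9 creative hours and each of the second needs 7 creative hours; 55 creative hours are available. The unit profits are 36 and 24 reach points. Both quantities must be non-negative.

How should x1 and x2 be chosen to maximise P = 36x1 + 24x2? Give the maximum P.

Corner points and P = 36x1 + 24x2:
  (0, 0) → P = 0
  (0, 55/7) → P = 1320/7
  (43/9, 0) → P = 172
  (3, 4) → P = 204

At the optimal vertex, 9x1 + 4x2 = 43 and 9x1 + 7x2 = 55.
Solving simultaneously gives x1 = 3, x2 = 4.

x1 = 3, x2 = 4, maximum P = 204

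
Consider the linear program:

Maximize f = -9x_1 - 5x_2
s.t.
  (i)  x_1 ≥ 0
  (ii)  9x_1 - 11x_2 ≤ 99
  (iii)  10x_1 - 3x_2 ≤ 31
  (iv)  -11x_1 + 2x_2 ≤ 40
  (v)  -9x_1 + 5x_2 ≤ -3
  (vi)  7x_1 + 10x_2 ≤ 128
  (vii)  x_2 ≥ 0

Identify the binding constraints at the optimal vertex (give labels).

Vertices and f = -9x_1 - 5x_2:
  (694/121, 1063/121) → f = -1051/11
  (31/10, 0) → f = -279/10
  (134/25, 1131/125) → f = -2337/25
  (1/3, 0) → f = -3

The maximum is at (1/3, 0). Substituting into each constraint, equality holds for (v) and (vii); the remaining constraints have slack.

(v) and (vii)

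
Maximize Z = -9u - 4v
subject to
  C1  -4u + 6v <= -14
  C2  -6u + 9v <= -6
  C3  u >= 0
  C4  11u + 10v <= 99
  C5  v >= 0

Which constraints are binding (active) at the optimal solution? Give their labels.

Corner points and Z = -9u - 4v:
  (367/53, 121/53) → Z = -3787/53
  (7/2, 0) → Z = -63/2
  (9, 0) → Z = -81

The maximum is at (7/2, 0). Substituting into each constraint, equality holds for C1 and C5; the remaining constraints have slack.

C1 and C5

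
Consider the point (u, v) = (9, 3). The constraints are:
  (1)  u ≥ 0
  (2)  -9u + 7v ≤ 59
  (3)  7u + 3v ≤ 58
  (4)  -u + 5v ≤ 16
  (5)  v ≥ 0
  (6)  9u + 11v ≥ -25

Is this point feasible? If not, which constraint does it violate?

Constraint (3): 7u + 3v = 72, which is not ≤ 58. All other constraints are satisfied.

not feasible — violates (3)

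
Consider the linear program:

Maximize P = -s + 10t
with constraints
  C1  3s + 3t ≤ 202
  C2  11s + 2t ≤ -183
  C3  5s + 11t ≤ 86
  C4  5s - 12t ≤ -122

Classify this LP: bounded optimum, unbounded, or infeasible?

From the feasible point (-2185/111, 1861/111), moving in the direction (-11, 5) keeps every constraint satisfied while P increases without bound.

unbounded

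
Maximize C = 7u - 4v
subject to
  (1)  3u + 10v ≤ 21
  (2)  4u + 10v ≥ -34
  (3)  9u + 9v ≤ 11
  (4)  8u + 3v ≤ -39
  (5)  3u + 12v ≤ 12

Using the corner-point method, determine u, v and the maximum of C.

Corner points and C = 7u - 4v:
  (-72/17, -29/17) → C = -388/17
  (-88/3, 25/3) → C = -716/3
  (-168/29, 71/29) → C = -1460/29

The binding constraints are 4u + 10v = -34 and 8u + 3v = -39.
Solving simultaneously gives u = -72/17, v = -29/17.

u = -72/17, v = -29/17, maximum C = -388/17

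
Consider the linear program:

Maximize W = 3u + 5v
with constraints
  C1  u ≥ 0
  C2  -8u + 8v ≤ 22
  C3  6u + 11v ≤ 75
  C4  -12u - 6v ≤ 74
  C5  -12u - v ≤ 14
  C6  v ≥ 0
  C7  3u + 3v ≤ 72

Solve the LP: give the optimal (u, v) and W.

u = 25/2, v = 0, maximum W = 75/2

Corner points and W = 3u + 5v:
  (0, 11/4) → W = 55/4
  (0, 0) → W = 0
  (179/68, 183/34) → W = 2367/68
  (25/2, 0) → W = 75/2

The binding constraints are 6u + 11v = 75 and v = 0.
Solving simultaneously gives u = 25/2, v = 0.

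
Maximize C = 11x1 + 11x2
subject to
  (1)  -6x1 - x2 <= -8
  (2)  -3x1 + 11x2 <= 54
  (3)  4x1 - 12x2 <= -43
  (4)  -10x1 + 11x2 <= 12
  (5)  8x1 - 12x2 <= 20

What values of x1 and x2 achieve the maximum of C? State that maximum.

Feasible corners and C = 11x1 + 11x2:
  (6, 72/11) → C = 138
  (217/13, 123/13) → C = 3740/13
  (329/76, 191/38) → C = 7821/76
  (63/4, 53/6) → C = 3245/12

The binding constraints are -3x1 + 11x2 = 54 and 8x1 - 12x2 = 20.
Solving simultaneously gives x1 = 217/13, x2 = 123/13.

x1 = 217/13, x2 = 123/13, maximum C = 3740/13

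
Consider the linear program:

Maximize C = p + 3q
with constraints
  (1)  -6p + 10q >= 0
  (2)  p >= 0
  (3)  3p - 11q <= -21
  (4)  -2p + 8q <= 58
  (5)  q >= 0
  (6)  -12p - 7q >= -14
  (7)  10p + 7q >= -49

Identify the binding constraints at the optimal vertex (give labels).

(2) and (6)

Corner points and C = p + 3q:
  (0, 21/11) → C = 63/11
  (0, 2) → C = 6
  (7/153, 98/51) → C = 889/153

The maximum is at (0, 2). Substituting into each constraint, equality holds for (2) and (6); the remaining constraints have slack.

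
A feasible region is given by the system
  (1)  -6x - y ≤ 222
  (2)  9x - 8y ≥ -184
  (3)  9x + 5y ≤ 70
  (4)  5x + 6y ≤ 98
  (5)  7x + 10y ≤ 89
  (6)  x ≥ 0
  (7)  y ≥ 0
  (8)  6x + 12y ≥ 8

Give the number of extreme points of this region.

5

The feasible vertices (each the meet of two boundaries and inside every other half-plane) are:
  (51/11, 311/55)
  (70/9, 0)
  (0, 89/10)
  (0, 2/3)
  (4/3, 0)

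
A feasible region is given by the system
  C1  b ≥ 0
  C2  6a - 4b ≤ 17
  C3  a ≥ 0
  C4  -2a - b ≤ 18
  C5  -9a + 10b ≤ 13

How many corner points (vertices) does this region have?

4

Intersecting each pair of boundary lines and keeping only the points that satisfy every inequality leaves:
  (17/6, 0)
  (0, 0)
  (37/4, 77/8)
  (0, 13/10)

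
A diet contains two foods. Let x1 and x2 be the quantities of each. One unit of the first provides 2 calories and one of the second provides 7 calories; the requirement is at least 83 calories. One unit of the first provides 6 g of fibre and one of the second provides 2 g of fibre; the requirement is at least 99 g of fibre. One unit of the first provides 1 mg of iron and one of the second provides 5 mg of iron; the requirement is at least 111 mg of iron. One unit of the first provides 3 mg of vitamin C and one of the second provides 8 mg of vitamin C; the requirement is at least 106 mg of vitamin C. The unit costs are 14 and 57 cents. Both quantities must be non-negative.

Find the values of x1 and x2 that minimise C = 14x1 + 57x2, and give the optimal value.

x1 = 39/4, x2 = 81/4, minimum C = 5163/4

Corner points and C = 14x1 + 57x2:
  (0, 99/2) → C = 5643/2
  (111, 0) → C = 1554
  (39/4, 81/4) → C = 5163/4
The feasible region is unbounded (it extends along (0, 1), (1, 0)), but C strictly increases along every unbounded feasible direction, so there is no improving ray and the minimum is attained at a vertex.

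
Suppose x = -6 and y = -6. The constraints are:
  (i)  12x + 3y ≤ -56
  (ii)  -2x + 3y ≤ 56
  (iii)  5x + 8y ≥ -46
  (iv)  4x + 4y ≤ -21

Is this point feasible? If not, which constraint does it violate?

Constraint (iii): 5x + 8y = -78, which is not ≥ -46. All other constraints are satisfied.

not feasible — violates (iii)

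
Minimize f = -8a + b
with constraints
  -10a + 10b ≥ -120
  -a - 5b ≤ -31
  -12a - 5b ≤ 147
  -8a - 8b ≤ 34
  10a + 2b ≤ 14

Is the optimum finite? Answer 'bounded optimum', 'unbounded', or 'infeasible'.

Extreme points and f = -8a + b:
  (-209/16, 141/16) → f = 1813/16
  (1/6, 37/6) → f = 29/6
  (-503/28, 96/7) → f = 1102/7
The feasible region has finitely many vertices and no improving ray; the minimum is 29/6 at (1/6, 37/6).

bounded optimum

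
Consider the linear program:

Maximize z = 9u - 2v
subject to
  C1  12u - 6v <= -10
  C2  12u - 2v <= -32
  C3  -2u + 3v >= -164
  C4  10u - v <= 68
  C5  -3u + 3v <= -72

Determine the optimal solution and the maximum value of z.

u = -77/3, v = -149/3, maximum z = -395/3

Feasible corners and z = 9u - 2v:
  (-169/4, -497/6) → z = -2575/12
  (-77/3, -149/3) → z = -395/3
  (-92, -116) → z = -596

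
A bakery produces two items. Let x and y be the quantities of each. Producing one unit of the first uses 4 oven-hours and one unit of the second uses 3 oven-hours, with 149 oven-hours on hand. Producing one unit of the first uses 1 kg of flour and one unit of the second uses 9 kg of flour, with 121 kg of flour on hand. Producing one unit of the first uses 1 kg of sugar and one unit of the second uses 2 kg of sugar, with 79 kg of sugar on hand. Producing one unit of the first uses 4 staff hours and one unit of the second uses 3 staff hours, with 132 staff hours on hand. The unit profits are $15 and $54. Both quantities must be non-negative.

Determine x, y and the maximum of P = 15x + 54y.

Feasible corners and P = 15x + 54y:
  (0, 0) → P = 0
  (0, 121/9) → P = 726
  (33, 0) → P = 495
  (25, 32/3) → P = 951

x = 25, y = 32/3, maximum P = 951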